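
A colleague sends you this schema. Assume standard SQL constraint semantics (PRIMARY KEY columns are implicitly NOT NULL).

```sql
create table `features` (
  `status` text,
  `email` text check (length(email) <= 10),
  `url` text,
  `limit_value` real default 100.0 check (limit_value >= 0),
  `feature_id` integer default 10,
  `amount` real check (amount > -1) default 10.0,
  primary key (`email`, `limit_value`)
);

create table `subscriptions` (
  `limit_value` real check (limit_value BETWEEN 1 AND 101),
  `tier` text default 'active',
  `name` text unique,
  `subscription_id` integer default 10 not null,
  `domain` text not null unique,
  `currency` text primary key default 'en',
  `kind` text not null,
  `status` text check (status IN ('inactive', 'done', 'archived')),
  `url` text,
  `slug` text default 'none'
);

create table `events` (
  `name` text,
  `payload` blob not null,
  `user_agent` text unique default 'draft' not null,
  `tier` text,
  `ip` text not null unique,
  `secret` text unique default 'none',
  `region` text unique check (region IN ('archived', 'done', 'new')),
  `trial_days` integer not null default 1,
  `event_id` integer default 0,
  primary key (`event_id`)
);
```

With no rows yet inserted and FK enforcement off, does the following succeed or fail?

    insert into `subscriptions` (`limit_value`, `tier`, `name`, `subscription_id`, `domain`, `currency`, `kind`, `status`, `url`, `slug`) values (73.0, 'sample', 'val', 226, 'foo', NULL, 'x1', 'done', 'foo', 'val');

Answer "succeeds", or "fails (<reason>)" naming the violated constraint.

fails (NOT NULL on currency)

currency is explicitly set to NULL, but currency is part of the PRIMARY KEY (implied NOT NULL).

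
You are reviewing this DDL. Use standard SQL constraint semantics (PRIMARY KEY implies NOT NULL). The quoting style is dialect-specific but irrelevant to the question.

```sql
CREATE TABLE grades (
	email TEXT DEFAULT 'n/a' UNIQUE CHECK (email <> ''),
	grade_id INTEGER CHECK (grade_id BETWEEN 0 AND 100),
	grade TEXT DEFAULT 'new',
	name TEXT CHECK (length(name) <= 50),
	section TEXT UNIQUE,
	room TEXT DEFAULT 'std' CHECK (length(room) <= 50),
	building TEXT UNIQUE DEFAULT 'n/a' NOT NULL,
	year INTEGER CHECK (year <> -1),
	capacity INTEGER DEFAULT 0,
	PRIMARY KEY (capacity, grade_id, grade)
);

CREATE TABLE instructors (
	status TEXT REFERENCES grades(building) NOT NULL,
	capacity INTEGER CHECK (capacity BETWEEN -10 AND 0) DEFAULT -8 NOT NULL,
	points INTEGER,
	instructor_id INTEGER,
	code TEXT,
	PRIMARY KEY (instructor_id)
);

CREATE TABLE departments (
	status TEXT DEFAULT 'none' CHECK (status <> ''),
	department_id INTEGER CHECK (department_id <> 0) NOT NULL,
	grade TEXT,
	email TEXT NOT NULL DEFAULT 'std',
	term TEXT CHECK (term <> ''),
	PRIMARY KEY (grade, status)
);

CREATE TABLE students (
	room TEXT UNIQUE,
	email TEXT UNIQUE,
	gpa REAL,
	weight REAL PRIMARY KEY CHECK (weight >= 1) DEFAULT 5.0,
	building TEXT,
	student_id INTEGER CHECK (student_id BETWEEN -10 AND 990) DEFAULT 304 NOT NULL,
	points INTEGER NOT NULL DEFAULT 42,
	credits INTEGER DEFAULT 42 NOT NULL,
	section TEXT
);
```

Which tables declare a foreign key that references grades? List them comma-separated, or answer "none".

instructors

- instructors.status references grades(building).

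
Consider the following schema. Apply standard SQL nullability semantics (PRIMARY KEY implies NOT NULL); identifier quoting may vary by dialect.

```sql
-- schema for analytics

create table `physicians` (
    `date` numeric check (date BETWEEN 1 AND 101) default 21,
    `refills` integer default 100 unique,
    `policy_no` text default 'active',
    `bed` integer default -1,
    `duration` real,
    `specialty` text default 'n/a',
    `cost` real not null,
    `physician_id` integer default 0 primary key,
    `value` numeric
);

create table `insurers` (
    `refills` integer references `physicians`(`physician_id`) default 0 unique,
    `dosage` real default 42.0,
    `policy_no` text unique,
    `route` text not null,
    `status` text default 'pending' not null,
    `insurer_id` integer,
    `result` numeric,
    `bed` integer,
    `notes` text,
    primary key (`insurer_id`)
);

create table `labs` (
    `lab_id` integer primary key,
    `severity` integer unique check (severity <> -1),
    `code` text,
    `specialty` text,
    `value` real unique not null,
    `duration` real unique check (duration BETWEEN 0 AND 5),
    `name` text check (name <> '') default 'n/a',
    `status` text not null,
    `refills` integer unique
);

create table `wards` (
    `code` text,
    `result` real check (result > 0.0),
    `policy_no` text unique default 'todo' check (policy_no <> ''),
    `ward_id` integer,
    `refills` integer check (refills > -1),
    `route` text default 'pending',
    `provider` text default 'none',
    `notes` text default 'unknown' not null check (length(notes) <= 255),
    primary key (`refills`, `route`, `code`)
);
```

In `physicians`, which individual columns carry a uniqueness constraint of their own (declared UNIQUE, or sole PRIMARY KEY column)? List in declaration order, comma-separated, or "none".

- date: no UNIQUE or single-column PK constraint.
- refills: declared UNIQUE → unique.
- policy_no: no UNIQUE or single-column PK constraint.
- bed: no UNIQUE or single-column PK constraint.
- duration: no UNIQUE or single-column PK constraint.
- specialty: no UNIQUE or single-column PK constraint.
- cost: no UNIQUE or single-column PK constraint.
- physician_id: single-column PRIMARY KEY → unique.
- value: no UNIQUE or single-column PK constraint.

refills, physician_id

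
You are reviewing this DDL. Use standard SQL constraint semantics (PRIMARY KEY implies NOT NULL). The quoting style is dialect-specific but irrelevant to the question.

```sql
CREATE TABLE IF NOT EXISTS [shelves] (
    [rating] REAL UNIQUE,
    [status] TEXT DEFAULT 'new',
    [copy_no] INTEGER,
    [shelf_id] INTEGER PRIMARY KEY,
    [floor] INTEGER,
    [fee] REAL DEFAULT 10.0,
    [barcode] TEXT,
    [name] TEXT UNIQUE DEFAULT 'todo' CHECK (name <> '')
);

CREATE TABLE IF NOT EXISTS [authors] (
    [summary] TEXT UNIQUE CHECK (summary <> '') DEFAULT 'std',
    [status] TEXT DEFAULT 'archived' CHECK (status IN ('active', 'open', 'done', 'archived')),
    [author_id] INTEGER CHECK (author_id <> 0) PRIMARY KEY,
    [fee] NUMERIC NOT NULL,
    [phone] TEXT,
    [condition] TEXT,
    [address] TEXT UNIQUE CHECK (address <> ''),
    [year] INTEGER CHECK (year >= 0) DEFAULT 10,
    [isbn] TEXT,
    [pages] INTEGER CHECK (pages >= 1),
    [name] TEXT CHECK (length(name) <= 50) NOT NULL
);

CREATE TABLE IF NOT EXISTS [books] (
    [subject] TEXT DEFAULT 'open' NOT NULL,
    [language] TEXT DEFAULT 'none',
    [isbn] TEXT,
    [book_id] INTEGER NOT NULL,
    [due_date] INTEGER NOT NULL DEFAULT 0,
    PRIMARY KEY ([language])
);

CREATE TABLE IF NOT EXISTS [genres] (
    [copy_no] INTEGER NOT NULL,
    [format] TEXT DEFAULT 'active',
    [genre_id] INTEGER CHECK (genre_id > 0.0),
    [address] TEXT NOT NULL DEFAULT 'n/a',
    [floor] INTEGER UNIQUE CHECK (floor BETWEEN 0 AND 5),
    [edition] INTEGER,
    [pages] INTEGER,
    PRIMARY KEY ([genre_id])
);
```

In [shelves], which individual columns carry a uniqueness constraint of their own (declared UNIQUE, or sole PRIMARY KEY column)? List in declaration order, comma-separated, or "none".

- rating: declared UNIQUE → unique.
- status: no UNIQUE or single-column PK constraint.
- copy_no: no UNIQUE or single-column PK constraint.
- shelf_id: single-column PRIMARY KEY → unique.
- floor: no UNIQUE or single-column PK constraint.
- fee: no UNIQUE or single-column PK constraint.
- barcode: no UNIQUE or single-column PK constraint.
- name: declared UNIQUE → unique.

rating, shelf_id, name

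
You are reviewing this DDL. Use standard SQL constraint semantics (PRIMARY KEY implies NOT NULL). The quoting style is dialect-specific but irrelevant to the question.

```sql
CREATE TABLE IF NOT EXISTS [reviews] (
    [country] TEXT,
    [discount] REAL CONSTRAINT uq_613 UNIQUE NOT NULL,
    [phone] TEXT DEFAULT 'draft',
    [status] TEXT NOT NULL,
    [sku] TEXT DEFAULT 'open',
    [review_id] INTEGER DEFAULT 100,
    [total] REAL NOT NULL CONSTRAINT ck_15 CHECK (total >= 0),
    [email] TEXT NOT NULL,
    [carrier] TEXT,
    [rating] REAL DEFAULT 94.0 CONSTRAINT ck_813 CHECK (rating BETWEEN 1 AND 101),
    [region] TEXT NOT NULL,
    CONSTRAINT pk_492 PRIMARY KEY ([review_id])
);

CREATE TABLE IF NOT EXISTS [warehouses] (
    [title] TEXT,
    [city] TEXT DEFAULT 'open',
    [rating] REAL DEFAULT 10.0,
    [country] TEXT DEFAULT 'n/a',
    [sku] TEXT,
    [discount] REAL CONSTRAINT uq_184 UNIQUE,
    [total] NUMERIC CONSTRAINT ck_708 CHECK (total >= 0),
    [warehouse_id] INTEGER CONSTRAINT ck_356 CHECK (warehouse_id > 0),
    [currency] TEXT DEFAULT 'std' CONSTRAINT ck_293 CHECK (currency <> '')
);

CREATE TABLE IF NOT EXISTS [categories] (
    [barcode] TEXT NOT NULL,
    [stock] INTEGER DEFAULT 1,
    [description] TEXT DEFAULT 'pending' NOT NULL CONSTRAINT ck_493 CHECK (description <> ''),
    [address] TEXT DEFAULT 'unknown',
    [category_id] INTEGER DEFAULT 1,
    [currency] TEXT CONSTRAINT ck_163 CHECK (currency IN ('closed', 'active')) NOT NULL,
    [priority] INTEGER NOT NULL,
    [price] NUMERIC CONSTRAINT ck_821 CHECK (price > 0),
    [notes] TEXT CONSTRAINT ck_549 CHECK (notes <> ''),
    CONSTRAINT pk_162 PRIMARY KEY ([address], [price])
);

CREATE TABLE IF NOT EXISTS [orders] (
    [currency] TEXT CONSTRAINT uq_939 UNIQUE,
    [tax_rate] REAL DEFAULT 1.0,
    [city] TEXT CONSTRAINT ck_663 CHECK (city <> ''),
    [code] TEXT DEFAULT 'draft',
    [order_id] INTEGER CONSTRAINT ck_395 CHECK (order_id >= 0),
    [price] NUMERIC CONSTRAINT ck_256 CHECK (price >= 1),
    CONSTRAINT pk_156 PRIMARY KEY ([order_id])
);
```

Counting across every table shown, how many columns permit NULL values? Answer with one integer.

reviews: 5 nullable (country, phone, sku, carrier, rating — PK (review_id) and explicit NOT NULL columns excluded).
warehouses: 9 nullable (title, city, rating, country, sku, discount, total, warehouse_id, currency — PK none and explicit NOT NULL columns excluded).
categories: 3 nullable (stock, category_id, notes — PK (address, price) and explicit NOT NULL columns excluded).
orders: 5 nullable (currency, tax_rate, city, code, price — PK (order_id) and explicit NOT NULL columns excluded).
Total: 5 + 9 + 3 + 5 = 22.

22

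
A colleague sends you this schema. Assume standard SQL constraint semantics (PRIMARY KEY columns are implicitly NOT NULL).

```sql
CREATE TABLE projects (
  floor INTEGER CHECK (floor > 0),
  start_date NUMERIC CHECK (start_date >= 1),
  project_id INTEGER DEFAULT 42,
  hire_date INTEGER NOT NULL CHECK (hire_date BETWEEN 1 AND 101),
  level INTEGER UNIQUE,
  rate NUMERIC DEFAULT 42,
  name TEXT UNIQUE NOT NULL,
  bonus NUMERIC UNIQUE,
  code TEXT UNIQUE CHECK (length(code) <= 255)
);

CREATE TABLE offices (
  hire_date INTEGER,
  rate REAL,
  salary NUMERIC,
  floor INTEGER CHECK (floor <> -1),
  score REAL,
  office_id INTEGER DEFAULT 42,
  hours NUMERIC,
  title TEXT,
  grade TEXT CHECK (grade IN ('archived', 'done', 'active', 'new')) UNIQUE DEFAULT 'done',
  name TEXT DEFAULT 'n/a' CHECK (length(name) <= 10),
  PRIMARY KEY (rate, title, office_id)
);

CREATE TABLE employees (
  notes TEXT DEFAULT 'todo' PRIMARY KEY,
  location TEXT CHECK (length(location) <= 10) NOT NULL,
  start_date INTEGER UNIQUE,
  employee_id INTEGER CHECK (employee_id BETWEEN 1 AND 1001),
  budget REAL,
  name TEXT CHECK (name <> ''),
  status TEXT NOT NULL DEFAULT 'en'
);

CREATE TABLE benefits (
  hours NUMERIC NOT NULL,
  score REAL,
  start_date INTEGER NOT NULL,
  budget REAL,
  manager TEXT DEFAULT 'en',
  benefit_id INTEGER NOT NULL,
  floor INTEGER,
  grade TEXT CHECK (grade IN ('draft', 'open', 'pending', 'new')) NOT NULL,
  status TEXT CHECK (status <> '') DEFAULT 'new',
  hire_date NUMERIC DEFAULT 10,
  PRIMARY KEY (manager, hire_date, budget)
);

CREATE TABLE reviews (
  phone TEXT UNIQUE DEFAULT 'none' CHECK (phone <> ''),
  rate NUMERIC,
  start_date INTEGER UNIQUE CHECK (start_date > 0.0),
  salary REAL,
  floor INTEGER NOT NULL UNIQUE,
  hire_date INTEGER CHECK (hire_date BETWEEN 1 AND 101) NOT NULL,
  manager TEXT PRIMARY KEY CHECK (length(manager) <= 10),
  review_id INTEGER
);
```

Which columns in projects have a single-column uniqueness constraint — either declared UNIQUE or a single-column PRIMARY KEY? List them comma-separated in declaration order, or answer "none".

level, name, bonus, code

- floor: no UNIQUE or single-column PK constraint.
- start_date: no UNIQUE or single-column PK constraint.
- project_id: no UNIQUE or single-column PK constraint.
- hire_date: no UNIQUE or single-column PK constraint.
- level: declared UNIQUE → unique.
- rate: no UNIQUE or single-column PK constraint.
- name: declared UNIQUE → unique.
- bonus: declared UNIQUE → unique.
- code: declared UNIQUE → unique.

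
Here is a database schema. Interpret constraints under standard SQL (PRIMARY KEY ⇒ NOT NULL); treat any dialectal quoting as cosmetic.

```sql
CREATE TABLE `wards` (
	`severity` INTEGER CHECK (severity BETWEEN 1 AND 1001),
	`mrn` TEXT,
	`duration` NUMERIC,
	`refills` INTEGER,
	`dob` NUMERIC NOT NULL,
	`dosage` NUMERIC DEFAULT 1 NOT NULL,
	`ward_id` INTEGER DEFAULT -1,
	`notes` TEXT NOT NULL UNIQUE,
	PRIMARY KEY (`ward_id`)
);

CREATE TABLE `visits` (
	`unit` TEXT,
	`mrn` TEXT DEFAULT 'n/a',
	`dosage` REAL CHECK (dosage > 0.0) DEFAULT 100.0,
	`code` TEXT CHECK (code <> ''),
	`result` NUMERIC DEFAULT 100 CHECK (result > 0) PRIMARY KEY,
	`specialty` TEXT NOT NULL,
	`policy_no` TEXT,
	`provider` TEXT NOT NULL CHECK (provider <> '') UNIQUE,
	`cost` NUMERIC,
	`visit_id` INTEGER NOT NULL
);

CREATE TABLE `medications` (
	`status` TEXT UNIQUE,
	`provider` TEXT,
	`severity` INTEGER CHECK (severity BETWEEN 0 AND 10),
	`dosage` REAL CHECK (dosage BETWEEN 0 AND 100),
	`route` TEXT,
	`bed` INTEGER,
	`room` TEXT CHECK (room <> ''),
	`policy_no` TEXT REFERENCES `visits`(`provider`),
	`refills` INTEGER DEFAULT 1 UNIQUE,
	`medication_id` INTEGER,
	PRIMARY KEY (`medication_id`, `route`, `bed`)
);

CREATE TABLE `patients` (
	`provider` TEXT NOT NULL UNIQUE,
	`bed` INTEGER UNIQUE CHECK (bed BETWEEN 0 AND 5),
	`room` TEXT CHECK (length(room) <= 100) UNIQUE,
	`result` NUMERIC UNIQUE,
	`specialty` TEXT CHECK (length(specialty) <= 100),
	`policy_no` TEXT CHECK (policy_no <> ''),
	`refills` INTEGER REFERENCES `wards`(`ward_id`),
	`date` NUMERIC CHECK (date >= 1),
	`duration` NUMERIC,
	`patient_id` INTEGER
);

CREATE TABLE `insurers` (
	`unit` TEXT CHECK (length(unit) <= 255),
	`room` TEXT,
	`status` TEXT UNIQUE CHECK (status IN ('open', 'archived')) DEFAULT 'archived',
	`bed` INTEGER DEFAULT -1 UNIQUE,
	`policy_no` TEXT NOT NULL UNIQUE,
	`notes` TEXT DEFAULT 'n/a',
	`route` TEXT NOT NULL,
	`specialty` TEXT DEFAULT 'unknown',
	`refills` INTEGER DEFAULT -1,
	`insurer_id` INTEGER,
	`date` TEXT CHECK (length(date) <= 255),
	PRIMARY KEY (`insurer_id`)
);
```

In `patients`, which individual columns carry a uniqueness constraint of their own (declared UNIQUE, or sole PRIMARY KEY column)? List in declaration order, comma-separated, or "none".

provider, bed, room, result

- provider: declared UNIQUE → unique.
- bed: declared UNIQUE → unique.
- room: declared UNIQUE → unique.
- result: declared UNIQUE → unique.
- specialty: no UNIQUE or single-column PK constraint.
- policy_no: no UNIQUE or single-column PK constraint.
- refills: no UNIQUE or single-column PK constraint.
- date: no UNIQUE or single-column PK constraint.
- duration: no UNIQUE or single-column PK constraint.
- patient_id: no UNIQUE or single-column PK constraint.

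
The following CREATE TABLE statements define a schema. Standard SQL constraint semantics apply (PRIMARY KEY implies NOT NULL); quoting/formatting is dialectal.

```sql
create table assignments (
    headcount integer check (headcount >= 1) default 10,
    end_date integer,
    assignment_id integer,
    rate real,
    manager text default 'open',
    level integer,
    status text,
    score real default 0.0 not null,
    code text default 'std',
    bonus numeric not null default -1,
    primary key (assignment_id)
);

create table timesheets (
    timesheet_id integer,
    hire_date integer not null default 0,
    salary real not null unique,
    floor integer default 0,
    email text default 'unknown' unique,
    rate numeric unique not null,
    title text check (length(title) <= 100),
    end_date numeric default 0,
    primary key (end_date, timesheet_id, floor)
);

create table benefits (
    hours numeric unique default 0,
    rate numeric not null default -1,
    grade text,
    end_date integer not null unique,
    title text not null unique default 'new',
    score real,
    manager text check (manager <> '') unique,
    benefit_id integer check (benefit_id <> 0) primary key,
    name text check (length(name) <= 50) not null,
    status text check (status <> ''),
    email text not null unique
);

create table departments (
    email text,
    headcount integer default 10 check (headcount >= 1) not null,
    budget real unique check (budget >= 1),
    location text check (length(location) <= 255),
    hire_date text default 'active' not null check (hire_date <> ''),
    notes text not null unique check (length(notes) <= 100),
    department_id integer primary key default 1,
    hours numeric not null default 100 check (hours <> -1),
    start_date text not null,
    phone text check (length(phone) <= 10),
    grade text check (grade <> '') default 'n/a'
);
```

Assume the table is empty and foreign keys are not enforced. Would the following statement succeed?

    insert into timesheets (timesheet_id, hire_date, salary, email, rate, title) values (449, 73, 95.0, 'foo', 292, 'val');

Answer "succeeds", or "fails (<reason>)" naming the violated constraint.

NOT NULL columns: end_date defaults to 0; floor defaults to 0; hire_date is supplied; rate is supplied; salary is supplied; timesheet_id is supplied.
CHECK constraints: 'val' satisfies (length(title) <= 100).
No constraint is violated.

succeeds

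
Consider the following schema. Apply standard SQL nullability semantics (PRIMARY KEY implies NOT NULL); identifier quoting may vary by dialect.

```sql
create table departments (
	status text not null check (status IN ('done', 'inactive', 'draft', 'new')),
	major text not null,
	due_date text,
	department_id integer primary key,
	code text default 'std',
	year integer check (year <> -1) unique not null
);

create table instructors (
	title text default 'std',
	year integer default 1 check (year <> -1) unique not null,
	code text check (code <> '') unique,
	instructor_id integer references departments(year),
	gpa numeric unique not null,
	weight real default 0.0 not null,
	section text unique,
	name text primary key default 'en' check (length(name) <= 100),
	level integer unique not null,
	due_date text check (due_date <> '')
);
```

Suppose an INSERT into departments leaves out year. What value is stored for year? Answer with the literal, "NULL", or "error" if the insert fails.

year has no DEFAULT clause.
Omitting it would insert NULL, but it is declared NOT NULL, so the INSERT fails.

error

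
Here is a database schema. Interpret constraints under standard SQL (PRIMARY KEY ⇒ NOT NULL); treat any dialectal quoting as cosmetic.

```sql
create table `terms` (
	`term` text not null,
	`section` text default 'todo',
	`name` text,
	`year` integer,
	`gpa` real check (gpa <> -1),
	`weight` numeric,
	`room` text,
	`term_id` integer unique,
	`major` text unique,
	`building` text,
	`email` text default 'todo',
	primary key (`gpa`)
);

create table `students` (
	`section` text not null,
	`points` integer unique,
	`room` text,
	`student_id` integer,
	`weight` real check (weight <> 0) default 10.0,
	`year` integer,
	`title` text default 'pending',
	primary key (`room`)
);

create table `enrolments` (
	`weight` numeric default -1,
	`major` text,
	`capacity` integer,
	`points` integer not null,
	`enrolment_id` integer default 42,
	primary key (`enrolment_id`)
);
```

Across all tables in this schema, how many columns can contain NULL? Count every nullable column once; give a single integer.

terms: 9 nullable (section, name, year, weight, room, term_id, major, building, email — PK (gpa) and explicit NOT NULL columns excluded).
students: 5 nullable (points, student_id, weight, year, title — PK (room) and explicit NOT NULL columns excluded).
enrolments: 3 nullable (weight, major, capacity — PK (enrolment_id) and explicit NOT NULL columns excluded).
Total: 9 + 5 + 3 = 17.

17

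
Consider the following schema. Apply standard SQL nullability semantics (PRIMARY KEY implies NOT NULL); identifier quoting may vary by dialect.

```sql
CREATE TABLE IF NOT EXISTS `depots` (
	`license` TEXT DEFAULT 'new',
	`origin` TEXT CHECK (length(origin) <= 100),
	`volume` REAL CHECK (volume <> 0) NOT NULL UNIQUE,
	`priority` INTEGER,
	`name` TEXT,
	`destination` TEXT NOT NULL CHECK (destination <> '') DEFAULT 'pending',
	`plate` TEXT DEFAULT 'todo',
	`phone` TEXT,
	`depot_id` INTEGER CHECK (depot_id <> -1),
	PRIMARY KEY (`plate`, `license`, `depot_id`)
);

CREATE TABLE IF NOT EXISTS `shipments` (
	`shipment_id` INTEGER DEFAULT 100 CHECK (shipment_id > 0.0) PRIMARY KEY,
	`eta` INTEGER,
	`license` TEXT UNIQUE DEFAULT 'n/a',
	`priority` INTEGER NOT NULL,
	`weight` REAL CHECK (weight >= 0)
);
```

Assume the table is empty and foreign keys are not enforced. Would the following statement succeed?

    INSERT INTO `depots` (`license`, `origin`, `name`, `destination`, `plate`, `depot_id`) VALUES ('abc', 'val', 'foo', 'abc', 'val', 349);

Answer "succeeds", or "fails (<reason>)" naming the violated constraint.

volume is omitted from the column list and has no DEFAULT, so it would receive NULL.
But volume is declared NOT NULL.

fails (NOT NULL on volume)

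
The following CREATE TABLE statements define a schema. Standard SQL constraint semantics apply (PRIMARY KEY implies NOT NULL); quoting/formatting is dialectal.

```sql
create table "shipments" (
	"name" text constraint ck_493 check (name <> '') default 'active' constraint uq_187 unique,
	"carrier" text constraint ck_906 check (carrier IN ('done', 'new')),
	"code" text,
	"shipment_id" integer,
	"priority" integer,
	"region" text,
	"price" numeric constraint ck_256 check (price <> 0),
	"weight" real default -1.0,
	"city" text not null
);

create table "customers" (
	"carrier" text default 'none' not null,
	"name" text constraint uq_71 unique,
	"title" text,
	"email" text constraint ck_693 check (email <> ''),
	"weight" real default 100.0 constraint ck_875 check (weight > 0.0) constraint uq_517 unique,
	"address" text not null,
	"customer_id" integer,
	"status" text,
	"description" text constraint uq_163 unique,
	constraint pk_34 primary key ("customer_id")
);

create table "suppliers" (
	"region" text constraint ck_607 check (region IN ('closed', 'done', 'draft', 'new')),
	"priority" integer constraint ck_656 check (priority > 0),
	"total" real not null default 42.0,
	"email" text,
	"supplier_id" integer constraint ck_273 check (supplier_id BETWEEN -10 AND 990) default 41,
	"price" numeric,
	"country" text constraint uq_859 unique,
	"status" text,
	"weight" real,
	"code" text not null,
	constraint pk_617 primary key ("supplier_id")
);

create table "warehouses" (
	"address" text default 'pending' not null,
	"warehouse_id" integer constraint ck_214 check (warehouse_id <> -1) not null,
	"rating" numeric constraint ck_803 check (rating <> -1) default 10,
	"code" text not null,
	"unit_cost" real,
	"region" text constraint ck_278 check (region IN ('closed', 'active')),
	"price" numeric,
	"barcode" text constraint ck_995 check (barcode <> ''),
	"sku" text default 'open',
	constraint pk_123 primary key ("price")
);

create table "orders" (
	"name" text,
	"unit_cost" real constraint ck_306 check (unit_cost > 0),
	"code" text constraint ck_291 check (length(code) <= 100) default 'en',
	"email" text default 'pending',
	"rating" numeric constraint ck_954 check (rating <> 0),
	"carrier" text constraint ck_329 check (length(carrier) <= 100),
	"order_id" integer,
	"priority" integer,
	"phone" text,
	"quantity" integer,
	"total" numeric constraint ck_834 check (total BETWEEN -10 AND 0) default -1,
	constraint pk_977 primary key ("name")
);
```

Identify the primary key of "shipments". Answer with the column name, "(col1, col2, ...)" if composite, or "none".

none

No column is declared PRIMARY KEY inline, and there is no table-level PRIMARY KEY clause in shipments.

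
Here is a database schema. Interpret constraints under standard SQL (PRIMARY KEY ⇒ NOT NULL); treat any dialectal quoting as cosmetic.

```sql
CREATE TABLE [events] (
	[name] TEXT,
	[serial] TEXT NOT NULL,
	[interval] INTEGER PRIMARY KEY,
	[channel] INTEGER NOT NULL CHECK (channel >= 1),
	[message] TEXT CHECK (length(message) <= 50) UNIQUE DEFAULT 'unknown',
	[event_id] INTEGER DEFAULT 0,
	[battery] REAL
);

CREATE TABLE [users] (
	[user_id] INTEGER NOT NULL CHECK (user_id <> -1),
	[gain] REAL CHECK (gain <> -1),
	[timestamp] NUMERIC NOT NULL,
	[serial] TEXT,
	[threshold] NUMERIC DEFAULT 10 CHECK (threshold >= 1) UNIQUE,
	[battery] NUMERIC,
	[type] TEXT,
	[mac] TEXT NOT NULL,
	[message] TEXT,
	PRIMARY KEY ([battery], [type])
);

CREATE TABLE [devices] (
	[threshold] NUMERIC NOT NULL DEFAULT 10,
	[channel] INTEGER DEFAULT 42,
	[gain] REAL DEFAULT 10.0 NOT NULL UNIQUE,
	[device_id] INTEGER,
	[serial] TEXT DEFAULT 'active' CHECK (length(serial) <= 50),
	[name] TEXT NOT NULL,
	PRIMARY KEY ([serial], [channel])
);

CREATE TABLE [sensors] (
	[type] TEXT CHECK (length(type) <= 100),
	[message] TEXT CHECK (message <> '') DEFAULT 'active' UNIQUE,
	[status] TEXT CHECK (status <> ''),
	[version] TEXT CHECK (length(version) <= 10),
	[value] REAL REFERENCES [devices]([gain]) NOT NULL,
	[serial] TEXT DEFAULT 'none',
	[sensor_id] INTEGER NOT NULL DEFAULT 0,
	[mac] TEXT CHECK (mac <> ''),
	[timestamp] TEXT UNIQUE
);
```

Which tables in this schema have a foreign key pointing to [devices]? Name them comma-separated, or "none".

- sensors.value references devices(gain).

sensors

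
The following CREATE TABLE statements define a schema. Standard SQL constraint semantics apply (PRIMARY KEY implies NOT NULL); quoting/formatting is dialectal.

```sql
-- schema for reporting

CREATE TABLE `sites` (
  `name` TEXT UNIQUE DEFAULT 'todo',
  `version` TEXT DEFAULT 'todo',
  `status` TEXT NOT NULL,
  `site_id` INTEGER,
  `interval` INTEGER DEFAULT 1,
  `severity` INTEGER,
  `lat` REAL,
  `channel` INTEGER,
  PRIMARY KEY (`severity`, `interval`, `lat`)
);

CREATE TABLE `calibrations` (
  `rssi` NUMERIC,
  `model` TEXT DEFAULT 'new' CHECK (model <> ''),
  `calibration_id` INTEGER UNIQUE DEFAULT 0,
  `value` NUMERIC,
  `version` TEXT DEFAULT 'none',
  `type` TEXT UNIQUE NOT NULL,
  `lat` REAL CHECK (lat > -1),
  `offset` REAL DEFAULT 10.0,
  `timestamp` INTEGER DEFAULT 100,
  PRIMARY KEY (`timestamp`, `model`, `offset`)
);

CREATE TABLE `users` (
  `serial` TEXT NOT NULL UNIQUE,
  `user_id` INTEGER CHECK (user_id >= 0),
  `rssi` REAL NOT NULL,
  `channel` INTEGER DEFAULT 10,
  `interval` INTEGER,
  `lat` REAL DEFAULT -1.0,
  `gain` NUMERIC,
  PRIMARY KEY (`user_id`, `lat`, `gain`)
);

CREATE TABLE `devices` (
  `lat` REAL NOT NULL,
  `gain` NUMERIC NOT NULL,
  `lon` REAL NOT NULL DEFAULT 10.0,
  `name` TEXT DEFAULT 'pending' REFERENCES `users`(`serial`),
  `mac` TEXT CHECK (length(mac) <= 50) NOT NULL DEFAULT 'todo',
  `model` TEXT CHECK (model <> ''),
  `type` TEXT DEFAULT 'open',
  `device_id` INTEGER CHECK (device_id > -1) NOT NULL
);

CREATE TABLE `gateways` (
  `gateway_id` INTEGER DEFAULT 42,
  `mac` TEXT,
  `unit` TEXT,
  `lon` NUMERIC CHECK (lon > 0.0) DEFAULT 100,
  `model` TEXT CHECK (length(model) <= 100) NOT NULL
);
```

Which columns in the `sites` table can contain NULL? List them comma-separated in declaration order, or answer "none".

name, version, site_id, channel

- name: UNIQUE does not imply NOT NULL → nullable.
- version: DEFAULT only fills an omitted column; an explicit NULL is still allowed → nullable.
- status: declared NOT NULL → not nullable.
- site_id: no NOT NULL constraint applies → nullable.
- interval: part of the PRIMARY KEY, which implies NOT NULL → not nullable.
- severity: part of the PRIMARY KEY, which implies NOT NULL → not nullable.
- lat: part of the PRIMARY KEY, which implies NOT NULL → not nullable.
- channel: no NOT NULL constraint applies → nullable.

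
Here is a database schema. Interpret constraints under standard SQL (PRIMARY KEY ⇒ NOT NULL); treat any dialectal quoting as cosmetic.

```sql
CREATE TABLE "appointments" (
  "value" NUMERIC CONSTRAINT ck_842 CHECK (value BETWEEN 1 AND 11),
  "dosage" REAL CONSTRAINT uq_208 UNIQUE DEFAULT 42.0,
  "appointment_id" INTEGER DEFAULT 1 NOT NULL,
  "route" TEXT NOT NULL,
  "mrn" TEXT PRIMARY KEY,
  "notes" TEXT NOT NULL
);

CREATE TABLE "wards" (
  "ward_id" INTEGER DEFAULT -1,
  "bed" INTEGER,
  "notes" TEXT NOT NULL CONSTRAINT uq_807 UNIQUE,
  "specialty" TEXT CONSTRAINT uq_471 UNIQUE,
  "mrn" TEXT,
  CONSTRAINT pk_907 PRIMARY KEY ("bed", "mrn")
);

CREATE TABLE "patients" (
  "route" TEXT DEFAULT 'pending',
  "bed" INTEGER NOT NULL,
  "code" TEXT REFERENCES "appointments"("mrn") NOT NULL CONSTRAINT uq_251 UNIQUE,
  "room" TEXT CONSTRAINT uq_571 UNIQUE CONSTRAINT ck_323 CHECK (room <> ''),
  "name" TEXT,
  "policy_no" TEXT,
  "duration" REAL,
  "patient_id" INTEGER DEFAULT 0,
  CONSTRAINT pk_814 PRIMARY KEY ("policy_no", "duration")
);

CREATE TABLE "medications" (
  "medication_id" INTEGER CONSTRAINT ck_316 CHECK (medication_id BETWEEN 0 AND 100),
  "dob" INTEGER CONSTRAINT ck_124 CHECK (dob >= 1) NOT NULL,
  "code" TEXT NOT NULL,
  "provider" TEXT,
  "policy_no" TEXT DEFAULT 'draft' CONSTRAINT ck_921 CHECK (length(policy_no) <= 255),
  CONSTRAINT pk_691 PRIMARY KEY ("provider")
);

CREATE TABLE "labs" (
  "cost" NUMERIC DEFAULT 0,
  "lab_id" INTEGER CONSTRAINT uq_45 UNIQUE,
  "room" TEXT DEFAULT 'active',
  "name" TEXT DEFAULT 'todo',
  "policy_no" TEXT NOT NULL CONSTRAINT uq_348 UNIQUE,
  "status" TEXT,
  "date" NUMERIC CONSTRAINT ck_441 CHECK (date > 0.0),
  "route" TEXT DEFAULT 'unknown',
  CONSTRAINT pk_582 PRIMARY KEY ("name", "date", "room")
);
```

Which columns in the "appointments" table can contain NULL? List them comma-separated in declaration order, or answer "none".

value, dosage

- value: CHECK does not forbid NULL (a CHECK constraint passes when its expression is NULL) → nullable.
- dosage: UNIQUE does not imply NOT NULL → nullable.
- appointment_id: declared NOT NULL → not nullable.
- route: declared NOT NULL → not nullable.
- mrn: part of the PRIMARY KEY, which implies NOT NULL → not nullable.
- notes: declared NOT NULL → not nullable.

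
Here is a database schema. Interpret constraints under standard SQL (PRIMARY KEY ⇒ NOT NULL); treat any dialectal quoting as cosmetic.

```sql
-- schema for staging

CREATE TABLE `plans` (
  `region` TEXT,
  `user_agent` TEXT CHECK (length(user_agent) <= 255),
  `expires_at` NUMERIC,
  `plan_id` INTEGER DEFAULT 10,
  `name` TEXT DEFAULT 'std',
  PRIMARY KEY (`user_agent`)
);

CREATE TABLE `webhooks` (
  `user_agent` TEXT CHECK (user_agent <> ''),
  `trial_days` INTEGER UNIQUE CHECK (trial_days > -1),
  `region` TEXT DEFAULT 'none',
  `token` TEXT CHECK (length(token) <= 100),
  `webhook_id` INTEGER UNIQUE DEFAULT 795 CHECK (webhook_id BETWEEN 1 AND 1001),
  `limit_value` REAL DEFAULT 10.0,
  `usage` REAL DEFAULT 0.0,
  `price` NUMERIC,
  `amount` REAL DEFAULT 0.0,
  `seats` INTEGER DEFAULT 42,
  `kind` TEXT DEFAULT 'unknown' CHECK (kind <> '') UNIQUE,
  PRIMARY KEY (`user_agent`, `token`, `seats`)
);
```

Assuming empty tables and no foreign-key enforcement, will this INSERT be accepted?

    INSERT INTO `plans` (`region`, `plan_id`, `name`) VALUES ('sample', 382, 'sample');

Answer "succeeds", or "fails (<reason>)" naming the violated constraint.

user_agent is omitted from the column list and has no DEFAULT, so it would receive NULL.
But user_agent is part of the PRIMARY KEY (implied NOT NULL).

fails (NOT NULL on user_agent)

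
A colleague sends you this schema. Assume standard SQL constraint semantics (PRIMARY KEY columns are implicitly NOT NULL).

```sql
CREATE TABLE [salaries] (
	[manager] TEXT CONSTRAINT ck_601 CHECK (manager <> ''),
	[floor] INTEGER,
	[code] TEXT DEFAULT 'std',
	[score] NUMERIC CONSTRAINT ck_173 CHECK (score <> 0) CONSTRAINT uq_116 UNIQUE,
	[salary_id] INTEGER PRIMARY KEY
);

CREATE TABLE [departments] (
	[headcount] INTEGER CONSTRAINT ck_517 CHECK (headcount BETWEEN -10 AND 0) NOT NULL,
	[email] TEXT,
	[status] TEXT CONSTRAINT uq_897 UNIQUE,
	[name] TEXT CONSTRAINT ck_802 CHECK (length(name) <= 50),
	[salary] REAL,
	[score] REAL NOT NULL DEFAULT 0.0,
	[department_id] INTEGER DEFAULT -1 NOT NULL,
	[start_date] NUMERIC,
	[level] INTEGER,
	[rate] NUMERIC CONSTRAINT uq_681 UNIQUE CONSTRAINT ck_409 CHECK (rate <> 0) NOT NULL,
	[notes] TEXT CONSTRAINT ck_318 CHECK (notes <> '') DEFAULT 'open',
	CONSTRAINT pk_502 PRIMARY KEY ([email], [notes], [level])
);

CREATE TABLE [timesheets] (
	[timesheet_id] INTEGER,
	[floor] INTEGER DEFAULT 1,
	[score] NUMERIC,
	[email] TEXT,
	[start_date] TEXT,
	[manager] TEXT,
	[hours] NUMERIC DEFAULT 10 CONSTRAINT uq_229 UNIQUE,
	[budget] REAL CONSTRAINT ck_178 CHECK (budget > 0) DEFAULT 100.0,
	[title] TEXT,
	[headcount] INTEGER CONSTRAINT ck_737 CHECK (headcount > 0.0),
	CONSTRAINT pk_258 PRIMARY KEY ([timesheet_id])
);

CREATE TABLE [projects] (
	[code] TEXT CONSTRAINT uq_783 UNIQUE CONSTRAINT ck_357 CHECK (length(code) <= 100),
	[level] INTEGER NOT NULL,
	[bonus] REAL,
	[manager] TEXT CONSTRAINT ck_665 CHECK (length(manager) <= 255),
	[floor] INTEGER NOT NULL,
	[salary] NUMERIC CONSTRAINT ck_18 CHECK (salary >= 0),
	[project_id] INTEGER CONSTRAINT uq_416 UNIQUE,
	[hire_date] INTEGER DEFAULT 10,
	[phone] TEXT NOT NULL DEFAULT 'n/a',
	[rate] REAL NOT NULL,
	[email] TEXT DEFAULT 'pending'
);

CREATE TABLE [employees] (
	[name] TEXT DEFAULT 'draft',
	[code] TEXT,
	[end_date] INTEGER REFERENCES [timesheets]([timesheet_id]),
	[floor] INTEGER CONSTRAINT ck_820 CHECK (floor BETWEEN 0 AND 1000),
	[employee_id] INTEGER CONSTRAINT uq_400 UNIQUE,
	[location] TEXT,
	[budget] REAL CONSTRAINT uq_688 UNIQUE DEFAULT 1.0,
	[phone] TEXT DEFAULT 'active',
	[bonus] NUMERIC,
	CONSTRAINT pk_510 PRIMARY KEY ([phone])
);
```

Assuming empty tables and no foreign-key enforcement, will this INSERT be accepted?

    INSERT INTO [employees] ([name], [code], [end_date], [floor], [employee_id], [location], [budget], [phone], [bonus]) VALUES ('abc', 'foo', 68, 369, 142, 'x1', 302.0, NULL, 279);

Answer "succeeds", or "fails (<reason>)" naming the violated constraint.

fails (NOT NULL on phone)

phone is explicitly set to NULL, but phone is part of the PRIMARY KEY (implied NOT NULL).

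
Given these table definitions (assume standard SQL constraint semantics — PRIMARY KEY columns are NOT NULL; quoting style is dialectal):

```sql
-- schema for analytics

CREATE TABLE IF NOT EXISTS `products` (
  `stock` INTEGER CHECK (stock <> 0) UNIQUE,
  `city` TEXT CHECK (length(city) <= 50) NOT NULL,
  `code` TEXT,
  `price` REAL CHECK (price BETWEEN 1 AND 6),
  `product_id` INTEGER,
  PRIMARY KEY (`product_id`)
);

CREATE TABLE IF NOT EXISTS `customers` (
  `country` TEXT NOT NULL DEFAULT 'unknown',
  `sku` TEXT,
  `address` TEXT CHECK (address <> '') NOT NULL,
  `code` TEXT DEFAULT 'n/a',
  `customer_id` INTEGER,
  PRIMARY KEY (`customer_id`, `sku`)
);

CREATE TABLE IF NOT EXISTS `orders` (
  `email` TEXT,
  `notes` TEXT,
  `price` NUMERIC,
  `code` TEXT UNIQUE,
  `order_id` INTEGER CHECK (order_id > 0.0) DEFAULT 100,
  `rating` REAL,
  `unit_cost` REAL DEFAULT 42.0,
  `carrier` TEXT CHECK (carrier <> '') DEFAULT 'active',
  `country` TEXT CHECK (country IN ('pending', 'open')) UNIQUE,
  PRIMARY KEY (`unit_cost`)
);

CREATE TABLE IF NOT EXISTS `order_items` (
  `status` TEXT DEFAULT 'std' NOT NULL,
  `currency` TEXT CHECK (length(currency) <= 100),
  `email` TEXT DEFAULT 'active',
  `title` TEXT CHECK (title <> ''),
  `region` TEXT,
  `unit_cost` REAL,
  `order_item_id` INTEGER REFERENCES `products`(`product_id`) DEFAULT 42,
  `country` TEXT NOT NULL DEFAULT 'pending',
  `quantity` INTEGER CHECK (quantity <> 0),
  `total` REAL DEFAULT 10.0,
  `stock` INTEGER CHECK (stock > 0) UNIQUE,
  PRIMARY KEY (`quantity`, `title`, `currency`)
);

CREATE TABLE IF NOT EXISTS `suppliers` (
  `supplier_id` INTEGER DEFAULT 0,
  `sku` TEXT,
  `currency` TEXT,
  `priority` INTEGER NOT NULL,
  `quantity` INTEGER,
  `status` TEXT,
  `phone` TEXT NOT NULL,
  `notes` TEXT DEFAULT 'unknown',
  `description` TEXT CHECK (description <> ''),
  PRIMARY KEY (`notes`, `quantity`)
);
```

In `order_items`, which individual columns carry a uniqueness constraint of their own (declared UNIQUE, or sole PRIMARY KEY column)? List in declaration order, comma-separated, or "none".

stock

- status: no UNIQUE or single-column PK constraint.
- currency: part of a composite PRIMARY KEY — only the tuple is unique, not this column on its own.
- email: no UNIQUE or single-column PK constraint.
- title: part of a composite PRIMARY KEY — only the tuple is unique, not this column on its own.
- region: no UNIQUE or single-column PK constraint.
- unit_cost: no UNIQUE or single-column PK constraint.
- order_item_id: no UNIQUE or single-column PK constraint.
- country: no UNIQUE or single-column PK constraint.
- quantity: part of a composite PRIMARY KEY — only the tuple is unique, not this column on its own.
- total: no UNIQUE or single-column PK constraint.
- stock: declared UNIQUE → unique.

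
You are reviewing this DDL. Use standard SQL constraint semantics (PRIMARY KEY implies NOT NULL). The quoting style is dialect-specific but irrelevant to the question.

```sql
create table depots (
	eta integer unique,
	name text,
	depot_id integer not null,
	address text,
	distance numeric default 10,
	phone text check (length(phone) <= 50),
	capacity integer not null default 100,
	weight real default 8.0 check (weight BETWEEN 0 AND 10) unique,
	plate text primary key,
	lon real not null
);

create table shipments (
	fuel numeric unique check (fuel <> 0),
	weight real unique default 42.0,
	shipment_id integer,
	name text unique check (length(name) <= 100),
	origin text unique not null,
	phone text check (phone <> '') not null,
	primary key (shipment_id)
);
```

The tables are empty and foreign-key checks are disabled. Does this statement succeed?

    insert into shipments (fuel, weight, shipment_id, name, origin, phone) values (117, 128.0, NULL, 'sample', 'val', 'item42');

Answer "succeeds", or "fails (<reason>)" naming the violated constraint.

fails (NOT NULL on shipment_id)

shipment_id is explicitly set to NULL, but shipment_id is part of the PRIMARY KEY (implied NOT NULL).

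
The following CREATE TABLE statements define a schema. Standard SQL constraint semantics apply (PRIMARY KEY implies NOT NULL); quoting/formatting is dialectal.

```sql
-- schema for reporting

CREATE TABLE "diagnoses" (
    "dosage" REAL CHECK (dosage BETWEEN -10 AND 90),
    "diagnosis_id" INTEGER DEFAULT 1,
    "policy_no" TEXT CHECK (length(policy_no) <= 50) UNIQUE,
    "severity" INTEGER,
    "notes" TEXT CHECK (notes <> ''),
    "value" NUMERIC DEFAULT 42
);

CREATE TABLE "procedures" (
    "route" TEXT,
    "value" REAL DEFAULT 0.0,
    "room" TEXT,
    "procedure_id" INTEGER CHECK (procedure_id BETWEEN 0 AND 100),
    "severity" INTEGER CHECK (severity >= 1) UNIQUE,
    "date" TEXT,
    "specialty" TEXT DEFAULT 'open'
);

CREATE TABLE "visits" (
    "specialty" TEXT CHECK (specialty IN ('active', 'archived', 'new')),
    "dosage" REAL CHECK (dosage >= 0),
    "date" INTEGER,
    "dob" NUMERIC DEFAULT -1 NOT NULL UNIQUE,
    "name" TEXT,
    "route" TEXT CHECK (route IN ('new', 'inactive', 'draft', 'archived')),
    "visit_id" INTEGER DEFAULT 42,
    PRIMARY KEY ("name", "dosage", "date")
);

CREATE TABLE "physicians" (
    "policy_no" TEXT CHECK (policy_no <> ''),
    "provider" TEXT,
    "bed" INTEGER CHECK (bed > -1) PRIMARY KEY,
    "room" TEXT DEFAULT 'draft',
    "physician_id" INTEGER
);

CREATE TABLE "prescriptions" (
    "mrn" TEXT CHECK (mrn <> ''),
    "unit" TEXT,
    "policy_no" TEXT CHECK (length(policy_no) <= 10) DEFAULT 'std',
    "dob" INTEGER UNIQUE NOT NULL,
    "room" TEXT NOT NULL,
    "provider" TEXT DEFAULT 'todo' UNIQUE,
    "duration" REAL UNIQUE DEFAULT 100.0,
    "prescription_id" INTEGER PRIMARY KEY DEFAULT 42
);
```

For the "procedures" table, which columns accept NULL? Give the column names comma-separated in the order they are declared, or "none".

route, value, room, procedure_id, severity, date, specialty

- route: no NOT NULL constraint applies → nullable.
- value: DEFAULT only fills an omitted column; an explicit NULL is still allowed → nullable.
- room: no NOT NULL constraint applies → nullable.
- procedure_id: CHECK does not forbid NULL (a CHECK constraint passes when its expression is NULL) → nullable.
- severity: CHECK does not forbid NULL (a CHECK constraint passes when its expression is NULL) → nullable.
- date: no NOT NULL constraint applies → nullable.
- specialty: DEFAULT only fills an omitted column; an explicit NULL is still allowed → nullable.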